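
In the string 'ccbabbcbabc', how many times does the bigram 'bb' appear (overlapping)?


Scanning 'ccbabbcbabc' for bigram 'bb':
  Position 0: 'cc' -> no
  Position 1: 'cb' -> no
  Position 2: 'ba' -> no
  Position 3: 'ab' -> no
  Position 4: 'bb' -> MATCH
  Position 5: 'bc' -> no
  Position 6: 'cb' -> no
  Position 7: 'ba' -> no
  Position 8: 'ab' -> no
  Position 9: 'bc' -> no
Total matches: 1

1


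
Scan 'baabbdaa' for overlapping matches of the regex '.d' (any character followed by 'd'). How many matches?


Pattern: .d means any character followed by 'd'.
Scanning 'baabbdaa' position-by-position:
  Pos 0: window 'ba' -> no
  Pos 1: window 'aa' -> no
  Pos 2: window 'ab' -> no
  Pos 3: window 'bb' -> no
  Pos 4: window 'bd' -> MATCH
  Pos 5: window 'da' -> no
  Pos 6: window 'aa' -> no
  Pos 7: window 'a' -> no
Total matches: 1

1


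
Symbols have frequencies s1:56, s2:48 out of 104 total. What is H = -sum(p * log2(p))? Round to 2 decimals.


Computing entropy H = -sum(p_i * log2(p_i)):
  s1: p = 56/104 = 0.5385, -p*log2(p) = 0.4809
  s2: p = 48/104 = 0.4615, -p*log2(p) = 0.5148
H = sum of terms = 0.9957
Rounded to 2 decimals: 1.00

1.00


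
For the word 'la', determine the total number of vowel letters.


Scanning each character of 'la':
  Position 1: 'l' -> consonant (running count: 0)
  Position 2: 'a' -> vowel (running count: 1)
Total vowels: 1

1


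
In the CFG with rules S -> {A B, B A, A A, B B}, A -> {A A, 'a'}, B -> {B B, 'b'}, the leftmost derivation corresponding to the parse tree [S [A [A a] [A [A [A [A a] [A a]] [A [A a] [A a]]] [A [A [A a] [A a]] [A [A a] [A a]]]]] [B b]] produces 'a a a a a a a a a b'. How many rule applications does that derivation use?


Every bracketed nonterminal node [X ...] in the tree is produced by exactly one rule application.
Reading the tree off as a leftmost derivation:
  Step 1: S  =>  A B   (applied S -> A B)
  Step 2: A B  =>  A A B   (applied A -> A A)
  Step 3: A A B  =>  a A B   (applied A -> a)
  Step 4: a A B  =>  a A A B   (applied A -> A A)
  Step 5: a A A B  =>  a A A A B   (applied A -> A A)
  Step 6: a A A A B  =>  a A A A A B   (applied A -> A A)
  Step 7: a A A A A B  =>  a a A A A B   (applied A -> a)
  Step 8: a a A A A B  =>  a a a A A B   (applied A -> a)
  Step 9: a a a A A B  =>  a a a A A A B   (applied A -> A A)
  Step 10: a a a A A A B  =>  a a a a A A B   (applied A -> a)
  Step 11: a a a a A A B  =>  a a a a a A B   (applied A -> a)
  Step 12: a a a a a A B  =>  a a a a a A A B   (applied A -> A A)
  Step 13: a a a a a A A B  =>  a a a a a A A A B   (applied A -> A A)
  Step 14: a a a a a A A A B  =>  a a a a a a A A B   (applied A -> a)
  Step 15: a a a a a a A A B  =>  a a a a a a a A B   (applied A -> a)
  Step 16: a a a a a a a A B  =>  a a a a a a a A A B   (applied A -> A A)
  Step 17: a a a a a a a A A B  =>  a a a a a a a a A B   (applied A -> a)
  Step 18: a a a a a a a a A B  =>  a a a a a a a a a B   (applied A -> a)
  Step 19: a a a a a a a a a B  =>  a a a a a a a a a b   (applied B -> b)
Final yield: a a a a a a a a a b
Total rewrite steps: 19

19


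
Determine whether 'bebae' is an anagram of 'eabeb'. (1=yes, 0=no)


Sort characters of 'bebae': 'abbee'
Sort characters of 'eabeb': 'abbee'
Sorted forms match -> they ARE anagrams
Result: 1

1


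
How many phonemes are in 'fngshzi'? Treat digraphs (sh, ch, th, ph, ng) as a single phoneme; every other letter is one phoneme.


Parsing 'fngshzi' greedily, digraphs first:
  'f' -> consonant phoneme (phonemes so far: 1)
  'ng' -> digraph (1 consonant phoneme) (phonemes so far: 2)
  'sh' -> digraph (1 consonant phoneme) (phonemes so far: 3)
  'z' -> consonant phoneme (phonemes so far: 4)
  'i' -> vowel phoneme (phonemes so far: 5)
Total phonemes: 5

5


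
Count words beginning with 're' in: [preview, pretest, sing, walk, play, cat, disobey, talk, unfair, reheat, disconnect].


Checking each word for prefix 're':
  'preview' -> no (count: 0)
  'pretest' -> no (count: 0)
  'sing' -> no (count: 0)
  'walk' -> no (count: 0)
  'play' -> no (count: 0)
  'cat' -> no (count: 0)
  'disobey' -> no (count: 0)
  'talk' -> no (count: 0)
  'unfair' -> no (count: 0)
  'reheat' -> YES, starts with 're' (count: 1)
  'disconnect' -> no (count: 1)
Total with prefix 're': 1

1


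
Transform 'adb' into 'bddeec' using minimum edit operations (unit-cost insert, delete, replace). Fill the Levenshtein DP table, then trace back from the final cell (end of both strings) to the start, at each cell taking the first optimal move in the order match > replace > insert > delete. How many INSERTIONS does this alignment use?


Edit distance = 5. Backtracking from cell (3, 6) with preference match > replace > insert > delete,
then listing the resulting alignment 'adb' -> 'bddeec' left to right:
  Step 1: insert 'b' [insertion #1]
  Step 2: replace a->d
  Step 3: keep 'd'
  Step 4: insert 'e' [insertion #2]
  Step 5: insert 'e' [insertion #3]
  Step 6: replace b->c
Total insertions: 3

3


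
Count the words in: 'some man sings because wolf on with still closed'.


Counting words by splitting on spaces:
  Word 1: 'some'
  Word 2: 'man'
  Word 3: 'sings'
  Word 4: 'because'
  Word 5: 'wolf'
  Word 6: 'on'
  Word 7: 'with'
  Word 8: 'still'
  Word 9: 'closed'
Total words: 9

9


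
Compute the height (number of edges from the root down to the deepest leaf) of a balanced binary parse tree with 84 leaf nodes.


In a balanced binary tree with n leaves the deepest leaf is ceil(log2(n)) edges below the root.
log2(84) = 6.3923
ceil(6.3923) = 7
height (edges) = 7

7


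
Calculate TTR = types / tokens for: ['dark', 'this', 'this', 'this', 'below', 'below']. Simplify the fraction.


Tokens: 6
Unique types: ('below', 'dark', 'this') = 3
TTR = 3/6
Simplify: divide both by 3 -> 1/2
TTR = 1/2

1/2


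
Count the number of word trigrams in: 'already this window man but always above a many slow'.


Word trigrams from [10] words:
  Trigram 1: (already this window)
  Trigram 2: (this window man)
  Trigram 3: (window man but)
  Trigram 4: (man but always)
  Trigram 5: (but always above)
  Trigram 6: (always above a)
  Trigram 7: (above a many)
  Trigram 8: (a many slow)
Total word trigrams: 10 - 2 = 8

8


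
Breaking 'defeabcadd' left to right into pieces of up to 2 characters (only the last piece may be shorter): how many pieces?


'defeabcadd' has 10 characters.
Chunking with max size 2:
  Chunk 1: 'de' (positions 0-1)
  Chunk 2: 'fe' (positions 2-3)
  Chunk 3: 'ab' (positions 4-5)
  Chunk 4: 'ca' (positions 6-7)
  Chunk 5: 'dd' (positions 8-9)
Total chunks: ceil(10 / 2) = 5

5


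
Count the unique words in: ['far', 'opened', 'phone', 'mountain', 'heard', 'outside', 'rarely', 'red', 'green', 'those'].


Listing all tokens and tracking unique types:
  Token 1: 'far' -> NEW (unique so far: 1)
  Token 2: 'opened' -> NEW (unique so far: 2)
  Token 3: 'phone' -> NEW (unique so far: 3)
  Token 4: 'mountain' -> NEW (unique so far: 4)
  Token 5: 'heard' -> NEW (unique so far: 5)
  Token 6: 'outside' -> NEW (unique so far: 6)
  Token 7: 'rarely' -> NEW (unique so far: 7)
  Token 8: 'red' -> NEW (unique so far: 8)
  Token 9: 'green' -> NEW (unique so far: 9)
  Token 10: 'those' -> NEW (unique so far: 10)
Unique types: ('far', 'green', 'heard', 'mountain', 'opened', 'outside', 'phone', 'rarely', 'red', 'those')
Vocabulary size: 10

10


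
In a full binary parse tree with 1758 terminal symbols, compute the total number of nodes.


Leaf nodes (terminals): 1758
Internal nodes = n - 1 = 1758 - 1 = 1757
Total = leaves + internal = 1758 + 1757 = 3515

3515


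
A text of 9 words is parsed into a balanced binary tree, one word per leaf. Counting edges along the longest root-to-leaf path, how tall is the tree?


In a balanced binary tree with n leaves the deepest leaf is ceil(log2(n)) edges below the root.
log2(9) = 3.1699
ceil(3.1699) = 4
height (edges) = 4

4


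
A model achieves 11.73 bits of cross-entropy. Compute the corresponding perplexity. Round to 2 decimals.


Perplexity formula: PP = 2^H
H = 11.73
PP = 2^11.73
Decompose: 2^11.73 = 2^11 * 2^0.73
2^11 = 2048, 2^0.73 ~ 1.6586391
PP ~ 2048 * 1.6586391 = 3396.8928768
Rounded to 2 decimals: 3396.89

3396.89


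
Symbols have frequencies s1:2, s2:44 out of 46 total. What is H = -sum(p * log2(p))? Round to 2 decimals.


Computing entropy H = -sum(p_i * log2(p_i)):
  s1: p = 2/46 = 0.0435, -p*log2(p) = 0.1967
  s2: p = 44/46 = 0.9565, -p*log2(p) = 0.0613
H = sum of terms = 0.2580
Rounded to 2 decimals: 0.26

0.26


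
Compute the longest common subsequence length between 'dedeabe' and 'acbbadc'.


DP table for LCS of 'dedeabe' and 'acbbadc':
       a  c  b  b  a  d  c
    0  0  0  0  0  0  0  0
  d 0  0  0  0  0  0  1  1
  e 0  0  0  0  0  0  1  1
  d 0  0  0  0  0  0  1  1
  e 0  0  0  0  0  0  1  1
  a 0  1  1  1  1  1  1  1
  b 0  1  1  2  2  2  2  2
  e 0  1  1  2  2  2  2  2
LCS: 'ab'
LCS length = 2

2


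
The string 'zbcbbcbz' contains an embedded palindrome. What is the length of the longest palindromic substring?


Scanning 'zbcbbcbz' for palindromic substrings.
Substring at positions 0-7: 'zbcbbcbz'.
Check: reverse('zbcbbcbz') = 'zbcbbcbz' -> palindrome confirmed.
No longer palindromic substring exists; longest length = 8

8


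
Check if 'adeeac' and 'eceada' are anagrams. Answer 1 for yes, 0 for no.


Sort characters of 'adeeac': 'aacdee'
Sort characters of 'eceada': 'aacdee'
Sorted forms match -> they ARE anagrams
Result: 1

1


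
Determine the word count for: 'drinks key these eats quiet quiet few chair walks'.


Counting words by splitting on spaces:
  Word 1: 'drinks'
  Word 2: 'key'
  Word 3: 'these'
  Word 4: 'eats'
  Word 5: 'quiet'
  Word 6: 'quiet'
  Word 7: 'few'
  Word 8: 'chair'
  Word 9: 'walks'
Total words: 9

9


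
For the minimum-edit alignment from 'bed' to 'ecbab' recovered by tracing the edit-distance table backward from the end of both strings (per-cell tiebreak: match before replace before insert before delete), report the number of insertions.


Edit distance = 4. Backtracking from cell (3, 5) with preference match > replace > insert > delete,
then listing the resulting alignment 'bed' -> 'ecbab' left to right:
  Step 1: insert 'e' [insertion #1]
  Step 2: insert 'c' [insertion #2]
  Step 3: keep 'b'
  Step 4: replace e->a
  Step 5: replace d->b
Total insertions: 2

2


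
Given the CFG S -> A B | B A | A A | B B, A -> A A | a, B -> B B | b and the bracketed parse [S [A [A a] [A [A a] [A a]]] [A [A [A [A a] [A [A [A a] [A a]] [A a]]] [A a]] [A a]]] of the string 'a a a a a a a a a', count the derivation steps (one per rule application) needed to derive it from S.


Every bracketed nonterminal node [X ...] in the tree is produced by exactly one rule application.
Reading the tree off as a leftmost derivation:
  Step 1: S  =>  A A   (applied S -> A A)
  Step 2: A A  =>  A A A   (applied A -> A A)
  Step 3: A A A  =>  a A A   (applied A -> a)
  Step 4: a A A  =>  a A A A   (applied A -> A A)
  Step 5: a A A A  =>  a a A A   (applied A -> a)
  Step 6: a a A A  =>  a a a A   (applied A -> a)
  Step 7: a a a A  =>  a a a A A   (applied A -> A A)
  Step 8: a a a A A  =>  a a a A A A   (applied A -> A A)
  Step 9: a a a A A A  =>  a a a A A A A   (applied A -> A A)
  Step 10: a a a A A A A  =>  a a a a A A A   (applied A -> a)
  Step 11: a a a a A A A  =>  a a a a A A A A   (applied A -> A A)
  Step 12: a a a a A A A A  =>  a a a a A A A A A   (applied A -> A A)
  Step 13: a a a a A A A A A  =>  a a a a a A A A A   (applied A -> a)
  Step 14: a a a a a A A A A  =>  a a a a a a A A A   (applied A -> a)
  Step 15: a a a a a a A A A  =>  a a a a a a a A A   (applied A -> a)
  Step 16: a a a a a a a A A  =>  a a a a a a a a A   (applied A -> a)
  Step 17: a a a a a a a a A  =>  a a a a a a a a a   (applied A -> a)
Final yield: a a a a a a a a a
Total rewrite steps: 17

17


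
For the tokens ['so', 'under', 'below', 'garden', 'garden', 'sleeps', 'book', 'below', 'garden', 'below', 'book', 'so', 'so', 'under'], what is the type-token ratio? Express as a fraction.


Tokens: 14
Unique types: ('below', 'book', 'garden', 'sleeps', 'so', 'under') = 6
TTR = 6/14
Simplify: divide both by 2 -> 3/7
TTR = 3/7

3/7


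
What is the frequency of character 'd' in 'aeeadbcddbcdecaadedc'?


Scanning 'aeeadbcddbcdecaadedc' for 'd':
  Position 4: 'd' -> MATCH (count: 1)
  Position 7: 'd' -> MATCH (count: 2)
  Position 8: 'd' -> MATCH (count: 3)
  Position 11: 'd' -> MATCH (count: 4)
  Position 16: 'd' -> MATCH (count: 5)
  Position 18: 'd' -> MATCH (count: 6)
Total occurrences of 'd': 6

6


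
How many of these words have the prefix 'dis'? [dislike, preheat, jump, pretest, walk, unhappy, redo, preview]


Checking each word for prefix 'dis':
  'dislike' -> YES, starts with 'dis' (count: 1)
  'preheat' -> no (count: 1)
  'jump' -> no (count: 1)
  'pretest' -> no (count: 1)
  'walk' -> no (count: 1)
  'unhappy' -> no (count: 1)
  'redo' -> no (count: 1)
  'preview' -> no (count: 1)
Total with prefix 'dis': 1

1


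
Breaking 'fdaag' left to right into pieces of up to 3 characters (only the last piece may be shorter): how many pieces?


'fdaag' has 5 characters.
Chunking with max size 3:
  Chunk 1: 'fda' (positions 0-2)
  Chunk 2: 'ag' (positions 3-4)
Total chunks: ceil(5 / 3) = 2

2


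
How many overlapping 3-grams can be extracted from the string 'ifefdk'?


String 'ifefdk' has length L = 6.
Number of overlapping n-grams = L - n + 1
Substituting: 6 - 3 + 1 = 4

4


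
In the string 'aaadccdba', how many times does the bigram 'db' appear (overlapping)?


Scanning 'aaadccdba' for bigram 'db':
  Position 0: 'aa' -> no
  Position 1: 'aa' -> no
  Position 2: 'ad' -> no
  Position 3: 'dc' -> no
  Position 4: 'cc' -> no
  Position 5: 'cd' -> no
  Position 6: 'db' -> MATCH
  Position 7: 'ba' -> no
Total matches: 1

1


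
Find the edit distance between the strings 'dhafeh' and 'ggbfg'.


Building DP table for s1='dhafeh' (len 6) and s2='ggbfg' (len 5):
       g  g  b  f  g
    0  1  2  3  4  5
  d 1  1  2  3  4  5
  h 2  2  2  3  4  5
  a 3  3  3  3  4  5
  f 4  4  4  4  3  4
  e 5  5  5  5  4  4
  h 6  6  6  6  5  5
Edit distance = dp[6][5] = 5

5


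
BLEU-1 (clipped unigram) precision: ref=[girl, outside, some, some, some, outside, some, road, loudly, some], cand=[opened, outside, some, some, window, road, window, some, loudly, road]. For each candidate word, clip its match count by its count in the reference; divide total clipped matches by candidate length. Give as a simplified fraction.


Reference word counts: {'girl': 1, 'loudly': 1, 'outside': 2, 'road': 1, 'some': 5}
Checking each candidate word (with clipping):
  'opened' -> not in reference -> no match (matches: 0)
  'outside' -> in reference (ref count 2, used 1/2) -> match (matches: 1)
  'some' -> in reference (ref count 5, used 1/5) -> match (matches: 2)
  'some' -> in reference (ref count 5, used 2/5) -> match (matches: 3)
  'window' -> not in reference -> no match (matches: 3)
  'road' -> in reference (ref count 1, used 1/1) -> match (matches: 4)
  'window' -> not in reference -> no match (matches: 4)
  'some' -> in reference (ref count 5, used 3/5) -> match (matches: 5)
  'loudly' -> in reference (ref count 1, used 1/1) -> match (matches: 6)
  'road' -> ref count 1 already used up (1/1) -> clipped, no match (matches: 6)
Clipped matches: 6, Candidate length: 10
Precision = 6/10 = 3/5

3/5


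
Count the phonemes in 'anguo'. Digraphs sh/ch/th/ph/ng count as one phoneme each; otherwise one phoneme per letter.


Parsing 'anguo' greedily, digraphs first:
  'a' -> vowel phoneme (phonemes so far: 1)
  'ng' -> digraph (1 consonant phoneme) (phonemes so far: 2)
  'u' -> vowel phoneme (phonemes so far: 3)
  'o' -> vowel phoneme (phonemes so far: 4)
Total phonemes: 4

4


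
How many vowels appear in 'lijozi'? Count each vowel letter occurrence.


Scanning each character of 'lijozi':
  Position 1: 'l' -> consonant (running count: 0)
  Position 2: 'i' -> vowel (running count: 1)
  Position 3: 'j' -> consonant (running count: 1)
  Position 4: 'o' -> vowel (running count: 2)
  Position 5: 'z' -> consonant (running count: 2)
  Position 6: 'i' -> vowel (running count: 3)
Total vowels: 3

3


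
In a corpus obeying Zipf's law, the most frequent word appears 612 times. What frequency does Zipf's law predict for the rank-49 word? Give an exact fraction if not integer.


Zipf's law: freq(rank) = f1 / rank
f1 = 612, rank = 49
freq = 612 / 49
GCD(612, 49) = 1
Simplified: 612/49

612/49


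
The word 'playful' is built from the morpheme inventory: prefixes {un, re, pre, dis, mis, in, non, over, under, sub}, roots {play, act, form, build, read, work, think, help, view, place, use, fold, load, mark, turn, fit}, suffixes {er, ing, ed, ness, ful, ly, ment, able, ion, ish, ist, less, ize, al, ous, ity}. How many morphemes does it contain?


Segmenting 'playful' against the inventory:
  'play' -> root (morpheme 1)
  'ful' -> suffix (morpheme 2)
Total morphemes: 2

2


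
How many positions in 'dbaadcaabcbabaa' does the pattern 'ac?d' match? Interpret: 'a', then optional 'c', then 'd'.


Pattern: ac?d means 'a', then optional 'c', then 'd'.
Scanning 'dbaadcaabcbabaa' position-by-position:
  Pos 0: window 'dba' -> no
  Pos 1: window 'baa' -> no
  Pos 2: window 'aad' -> no
  Pos 3: window 'adc' -> MATCH
  Pos 4: window 'dca' -> no
  Pos 5: window 'caa' -> no
  Pos 6: window 'aab' -> no
  Pos 7: window 'abc' -> no
  Pos 8: window 'bcb' -> no
  Pos 9: window 'cba' -> no
  Pos 10: window 'bab' -> no
  Pos 11: window 'aba' -> no
  Pos 12: window 'baa' -> no
  Pos 13: window 'aa' -> no
  Pos 14: window 'a' -> no
Total matches: 1

1


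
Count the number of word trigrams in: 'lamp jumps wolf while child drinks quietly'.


Word trigrams from [7] words:
  Trigram 1: (lamp jumps wolf)
  Trigram 2: (jumps wolf while)
  Trigram 3: (wolf while child)
  Trigram 4: (while child drinks)
  Trigram 5: (child drinks quietly)
Total word trigrams: 7 - 2 = 5

5


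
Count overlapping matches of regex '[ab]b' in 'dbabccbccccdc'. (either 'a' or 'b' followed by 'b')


Pattern: [ab]b means either 'a' or 'b' followed by 'b'.
Scanning 'dbabccbccccdc' position-by-position:
  Pos 0: window 'db' -> no
  Pos 1: window 'ba' -> no
  Pos 2: window 'ab' -> MATCH
  Pos 3: window 'bc' -> no
  Pos 4: window 'cc' -> no
  Pos 5: window 'cb' -> no
  Pos 6: window 'bc' -> no
  Pos 7: window 'cc' -> no
  Pos 8: window 'cc' -> no
  Pos 9: window 'cc' -> no
  Pos 10: window 'cd' -> no
  Pos 11: window 'dc' -> no
  Pos 12: window 'c' -> no
Total matches: 1

1


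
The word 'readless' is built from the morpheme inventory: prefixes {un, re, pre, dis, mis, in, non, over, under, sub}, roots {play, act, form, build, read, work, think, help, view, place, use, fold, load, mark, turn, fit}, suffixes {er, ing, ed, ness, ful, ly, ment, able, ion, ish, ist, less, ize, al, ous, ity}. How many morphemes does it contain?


Segmenting 'readless' against the inventory:
  'read' -> root (morpheme 1)
  'less' -> suffix (morpheme 2)
Total morphemes: 2

2


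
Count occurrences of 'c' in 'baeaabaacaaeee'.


Scanning 'baeaabaacaaeee' for 'c':
  Position 8: 'c' -> MATCH (count: 1)
Total occurrences of 'c': 1

1


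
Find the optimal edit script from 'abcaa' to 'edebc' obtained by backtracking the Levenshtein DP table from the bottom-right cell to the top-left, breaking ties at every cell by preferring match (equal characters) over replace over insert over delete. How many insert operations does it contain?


Edit distance = 5. Backtracking from cell (5, 5) with preference match > replace > insert > delete,
then listing the resulting alignment 'abcaa' -> 'edebc' left to right:
  Step 1: replace a->e
  Step 2: replace b->d
  Step 3: replace c->e
  Step 4: replace a->b
  Step 5: replace a->c
Total insertions: 0

0


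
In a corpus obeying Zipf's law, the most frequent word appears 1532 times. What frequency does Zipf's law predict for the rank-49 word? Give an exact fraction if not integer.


Zipf's law: freq(rank) = f1 / rank
f1 = 1532, rank = 49
freq = 1532 / 49
GCD(1532, 49) = 1
Simplified: 1532/49

1532/49


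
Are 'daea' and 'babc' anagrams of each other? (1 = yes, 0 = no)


Sort characters of 'daea': 'aade'
Sort characters of 'babc': 'abbc'
Sorted forms differ -> they are NOT anagrams
Result: 0

0


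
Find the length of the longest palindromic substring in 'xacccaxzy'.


Scanning 'xacccaxzy' for palindromic substrings.
Substring at positions 0-6: 'xacccax'.
Check: reverse('xacccax') = 'xacccax' -> palindrome confirmed.
Neighbouring characters ('-' / 'z') break symmetry, so it cannot extend further.
No longer palindromic substring exists; longest length = 7

7


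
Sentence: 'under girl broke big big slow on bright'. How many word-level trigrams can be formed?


Word trigrams from [8] words:
  Trigram 1: (under girl broke)
  Trigram 2: (girl broke big)
  Trigram 3: (broke big big)
  Trigram 4: (big big slow)
  Trigram 5: (big slow on)
  Trigram 6: (slow on bright)
Total word trigrams: 8 - 2 = 6

6


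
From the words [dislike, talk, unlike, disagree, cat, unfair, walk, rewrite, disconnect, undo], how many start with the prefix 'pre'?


Checking each word for prefix 'pre':
  'dislike' -> no (count: 0)
  'talk' -> no (count: 0)
  'unlike' -> no (count: 0)
  'disagree' -> no (count: 0)
  'cat' -> no (count: 0)
  'unfair' -> no (count: 0)
  'walk' -> no (count: 0)
  'rewrite' -> no (count: 0)
  'disconnect' -> no (count: 0)
  'undo' -> no (count: 0)
Total with prefix 'pre': 0

0


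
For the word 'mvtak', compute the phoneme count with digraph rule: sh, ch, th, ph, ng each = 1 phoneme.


Parsing 'mvtak' greedily, digraphs first:
  'm' -> consonant phoneme (phonemes so far: 1)
  'v' -> consonant phoneme (phonemes so far: 2)
  't' -> consonant phoneme (phonemes so far: 3)
  'a' -> vowel phoneme (phonemes so far: 4)
  'k' -> consonant phoneme (phonemes so far: 5)
Total phonemes: 5

5


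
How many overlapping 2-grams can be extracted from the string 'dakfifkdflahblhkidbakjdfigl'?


String 'dakfifkdflahblhkidbakjdfigl' has length L = 27.
Number of overlapping n-grams = L - n + 1
Substituting: 27 - 2 + 1 = 26

26


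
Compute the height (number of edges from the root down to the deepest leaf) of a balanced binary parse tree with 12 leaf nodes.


In a balanced binary tree with n leaves the deepest leaf is ceil(log2(n)) edges below the root.
log2(12) = 3.5850
ceil(3.5850) = 4
height (edges) = 4

4


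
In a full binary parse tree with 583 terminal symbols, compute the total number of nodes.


Leaf nodes (terminals): 583
Internal nodes = n - 1 = 583 - 1 = 582
Total = leaves + internal = 583 + 582 = 1165

1165


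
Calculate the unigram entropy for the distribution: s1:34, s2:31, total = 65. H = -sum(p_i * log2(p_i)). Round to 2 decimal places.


Computing entropy H = -sum(p_i * log2(p_i)):
  s1: p = 34/65 = 0.5231, -p*log2(p) = 0.4890
  s2: p = 31/65 = 0.4769, -p*log2(p) = 0.5094
H = sum of terms = 0.9984
Rounded to 2 decimals: 1.00

1.00


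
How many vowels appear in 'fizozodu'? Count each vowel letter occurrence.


Scanning each character of 'fizozodu':
  Position 1: 'f' -> consonant (running count: 0)
  Position 2: 'i' -> vowel (running count: 1)
  Position 3: 'z' -> consonant (running count: 1)
  Position 4: 'o' -> vowel (running count: 2)
  Position 5: 'z' -> consonant (running count: 2)
  Position 6: 'o' -> vowel (running count: 3)
  Position 7: 'd' -> consonant (running count: 3)
  Position 8: 'u' -> vowel (running count: 4)
Total vowels: 4

4


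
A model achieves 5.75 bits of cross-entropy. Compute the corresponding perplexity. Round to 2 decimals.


Perplexity formula: PP = 2^H
H = 5.75
PP = 2^5.75
Decompose: 2^5.75 = 2^5 * 2^0.75
2^5 = 32, 2^0.75 ~ 1.6817928
PP ~ 32 * 1.6817928 = 53.8173696
Rounded to 2 decimals: 53.82

53.82


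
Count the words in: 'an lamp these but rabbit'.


Counting words by splitting on spaces:
  Word 1: 'an'
  Word 2: 'lamp'
  Word 3: 'these'
  Word 4: 'but'
  Word 5: 'rabbit'
Total words: 5

5


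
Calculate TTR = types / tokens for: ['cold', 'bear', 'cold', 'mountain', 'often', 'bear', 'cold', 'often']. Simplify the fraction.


Tokens: 8
Unique types: ('bear', 'cold', 'mountain', 'often') = 4
TTR = 4/8
Simplify: divide both by 4 -> 1/2
TTR = 1/2

1/2


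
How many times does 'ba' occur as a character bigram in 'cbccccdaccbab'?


Scanning 'cbccccdaccbab' for bigram 'ba':
  Position 0: 'cb' -> no
  Position 1: 'bc' -> no
  Position 2: 'cc' -> no
  Position 3: 'cc' -> no
  Position 4: 'cc' -> no
  Position 5: 'cd' -> no
  Position 6: 'da' -> no
  Position 7: 'ac' -> no
  Position 8: 'cc' -> no
  Position 9: 'cb' -> no
  Position 10: 'ba' -> MATCH
  Position 11: 'ab' -> no
Total matches: 1

1


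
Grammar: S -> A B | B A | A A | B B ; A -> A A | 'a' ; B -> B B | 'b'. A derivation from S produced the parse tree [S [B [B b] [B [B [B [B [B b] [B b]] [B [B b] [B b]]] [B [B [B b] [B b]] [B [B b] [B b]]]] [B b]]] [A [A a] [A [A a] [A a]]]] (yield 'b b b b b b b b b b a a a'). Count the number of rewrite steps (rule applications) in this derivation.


Every bracketed nonterminal node [X ...] in the tree is produced by exactly one rule application.
Reading the tree off as a leftmost derivation:
  Step 1: S  =>  B A   (applied S -> B A)
  Step 2: B A  =>  B B A   (applied B -> B B)
  Step 3: B B A  =>  b B A   (applied B -> b)
  Step 4: b B A  =>  b B B A   (applied B -> B B)
  Step 5: b B B A  =>  b B B B A   (applied B -> B B)
  Step 6: b B B B A  =>  b B B B B A   (applied B -> B B)
  Step 7: b B B B B A  =>  b B B B B B A   (applied B -> B B)
  Step 8: b B B B B B A  =>  b b B B B B A   (applied B -> b)
  Step 9: b b B B B B A  =>  b b b B B B A   (applied B -> b)
  Step 10: b b b B B B A  =>  b b b B B B B A   (applied B -> B B)
  Step 11: b b b B B B B A  =>  b b b b B B B A   (applied B -> b)
  Step 12: b b b b B B B A  =>  b b b b b B B A   (applied B -> b)
  Step 13: b b b b b B B A  =>  b b b b b B B B A   (applied B -> B B)
  Step 14: b b b b b B B B A  =>  b b b b b B B B B A   (applied B -> B B)
  Step 15: b b b b b B B B B A  =>  b b b b b b B B B A   (applied B -> b)
  Step 16: b b b b b b B B B A  =>  b b b b b b b B B A   (applied B -> b)
  Step 17: b b b b b b b B B A  =>  b b b b b b b B B B A   (applied B -> B B)
  Step 18: b b b b b b b B B B A  =>  b b b b b b b b B B A   (applied B -> b)
  Step 19: b b b b b b b b B B A  =>  b b b b b b b b b B A   (applied B -> b)
  Step 20: b b b b b b b b b B A  =>  b b b b b b b b b b A   (applied B -> b)
  Step 21: b b b b b b b b b b A  =>  b b b b b b b b b b A A   (applied A -> A A)
  Step 22: b b b b b b b b b b A A  =>  b b b b b b b b b b a A   (applied A -> a)
  Step 23: b b b b b b b b b b a A  =>  b b b b b b b b b b a A A   (applied A -> A A)
  Step 24: b b b b b b b b b b a A A  =>  b b b b b b b b b b a a A   (applied A -> a)
  Step 25: b b b b b b b b b b a a A  =>  b b b b b b b b b b a a a   (applied A -> a)
Final yield: b b b b b b b b b b a a a
Total rewrite steps: 25

25


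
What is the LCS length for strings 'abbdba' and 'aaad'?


DP table for LCS of 'abbdba' and 'aaad':
       a  a  a  d
    0  0  0  0  0
  a 0  1  1  1  1
  b 0  1  1  1  1
  b 0  1  1  1  1
  d 0  1  1  1  2
  b 0  1  1  1  2
  a 0  1  2  2  2
LCS: 'ad'
LCS length = 2

2


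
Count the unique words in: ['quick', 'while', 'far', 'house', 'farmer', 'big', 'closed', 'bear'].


Listing all tokens and tracking unique types:
  Token 1: 'quick' -> NEW (unique so far: 1)
  Token 2: 'while' -> NEW (unique so far: 2)
  Token 3: 'far' -> NEW (unique so far: 3)
  Token 4: 'house' -> NEW (unique so far: 4)
  Token 5: 'farmer' -> NEW (unique so far: 5)
  Token 6: 'big' -> NEW (unique so far: 6)
  Token 7: 'closed' -> NEW (unique so far: 7)
  Token 8: 'bear' -> NEW (unique so far: 8)
Unique types: ('bear', 'big', 'closed', 'far', 'farmer', 'house', 'quick', 'while')
Vocabulary size: 8

8


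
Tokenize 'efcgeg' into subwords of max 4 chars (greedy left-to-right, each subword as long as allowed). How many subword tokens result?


'efcgeg' has 6 characters.
Chunking with max size 4:
  Chunk 1: 'efcg' (positions 0-3)
  Chunk 2: 'eg' (positions 4-5)
Total chunks: ceil(6 / 4) = 2

2


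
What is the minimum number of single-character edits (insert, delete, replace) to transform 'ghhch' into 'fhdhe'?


Building DP table for s1='ghhch' (len 5) and s2='fhdhe' (len 5):
       f  h  d  h  e
    0  1  2  3  4  5
  g 1  1  2  3  4  5
  h 2  2  1  2  3  4
  h 3  3  2  2  2  3
  c 4  4  3  3  3  3
  h 5  5  4  4  3  4
Edit distance = dp[5][5] = 4

4


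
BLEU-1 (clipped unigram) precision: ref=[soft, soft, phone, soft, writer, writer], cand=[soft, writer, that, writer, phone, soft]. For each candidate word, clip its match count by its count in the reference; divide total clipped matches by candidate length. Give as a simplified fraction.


Reference word counts: {'phone': 1, 'soft': 3, 'writer': 2}
Checking each candidate word (with clipping):
  'soft' -> in reference (ref count 3, used 1/3) -> match (matches: 1)
  'writer' -> in reference (ref count 2, used 1/2) -> match (matches: 2)
  'that' -> not in reference -> no match (matches: 2)
  'writer' -> in reference (ref count 2, used 2/2) -> match (matches: 3)
  'phone' -> in reference (ref count 1, used 1/1) -> match (matches: 4)
  'soft' -> in reference (ref count 3, used 2/3) -> match (matches: 5)
Clipped matches: 5, Candidate length: 6
Precision = 5/6

5/6


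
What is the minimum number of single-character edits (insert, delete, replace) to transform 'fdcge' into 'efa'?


Building DP table for s1='fdcge' (len 5) and s2='efa' (len 3):
       e  f  a
    0  1  2  3
  f 1  1  1  2
  d 2  2  2  2
  c 3  3  3  3
  g 4  4  4  4
  e 5  4  5  5
Edit distance = dp[5][3] = 5

5


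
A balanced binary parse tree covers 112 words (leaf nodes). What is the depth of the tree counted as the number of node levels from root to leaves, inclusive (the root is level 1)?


In a balanced binary tree with n leaves the deepest leaf is ceil(log2(n)) edges below the root,
so counting node levels inclusive of root and leaves gives ceil(log2(n)) + 1 levels.
log2(112) = 6.8074
ceil(6.8074) = 7
levels = 7 + 1 = 8

8


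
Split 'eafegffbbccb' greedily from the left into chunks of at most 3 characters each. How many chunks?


'eafegffbbccb' has 12 characters.
Chunking with max size 3:
  Chunk 1: 'eaf' (positions 0-2)
  Chunk 2: 'egf' (positions 3-5)
  Chunk 3: 'fbb' (positions 6-8)
  Chunk 4: 'ccb' (positions 9-11)
Total chunks: ceil(12 / 3) = 4

4


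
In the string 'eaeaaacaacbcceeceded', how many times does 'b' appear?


Scanning 'eaeaaacaacbcceeceded' for 'b':
  Position 10: 'b' -> MATCH (count: 1)
Total occurrences of 'b': 1

1


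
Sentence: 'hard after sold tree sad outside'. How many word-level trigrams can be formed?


Word trigrams from [6] words:
  Trigram 1: (hard after sold)
  Trigram 2: (after sold tree)
  Trigram 3: (sold tree sad)
  Trigram 4: (tree sad outside)
Total word trigrams: 6 - 2 = 4

4


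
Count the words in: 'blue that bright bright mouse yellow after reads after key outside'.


Counting words by splitting on spaces:
  Word 1: 'blue'
  Word 2: 'that'
  Word 3: 'bright'
  Word 4: 'bright'
  Word 5: 'mouse'
  Word 6: 'yellow'
  Word 7: 'after'
  Word 8: 'reads'
  Word 9: 'after'
  Word 10: 'key'
  Word 11: 'outside'
Total words: 11

11


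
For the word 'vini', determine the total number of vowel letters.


Scanning each character of 'vini':
  Position 1: 'v' -> consonant (running count: 0)
  Position 2: 'i' -> vowel (running count: 1)
  Position 3: 'n' -> consonant (running count: 1)
  Position 4: 'i' -> vowel (running count: 2)
Total vowels: 2

2


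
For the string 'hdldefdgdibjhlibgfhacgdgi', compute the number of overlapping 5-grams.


String 'hdldefdgdibjhlibgfhacgdgi' has length L = 25.
Number of overlapping n-grams = L - n + 1
Substituting: 25 - 5 + 1 = 21

21


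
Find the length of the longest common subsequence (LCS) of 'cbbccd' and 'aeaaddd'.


DP table for LCS of 'cbbccd' and 'aeaaddd':
       a  e  a  a  d  d  d
    0  0  0  0  0  0  0  0
  c 0  0  0  0  0  0  0  0
  b 0  0  0  0  0  0  0  0
  b 0  0  0  0  0  0  0  0
  c 0  0  0  0  0  0  0  0
  c 0  0  0  0  0  0  0  0
  d 0  0  0  0  0  1  1  1
LCS: 'd'
LCS length = 1

1


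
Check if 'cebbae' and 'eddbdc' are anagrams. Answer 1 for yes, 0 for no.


Sort characters of 'cebbae': 'abbcee'
Sort characters of 'eddbdc': 'bcddde'
Sorted forms differ -> they are NOT anagrams
Result: 0

0


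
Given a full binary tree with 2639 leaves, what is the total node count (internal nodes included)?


Leaf nodes (terminals): 2639
Internal nodes = n - 1 = 2639 - 1 = 2638
Total = leaves + internal = 2639 + 2638 = 5277

5277


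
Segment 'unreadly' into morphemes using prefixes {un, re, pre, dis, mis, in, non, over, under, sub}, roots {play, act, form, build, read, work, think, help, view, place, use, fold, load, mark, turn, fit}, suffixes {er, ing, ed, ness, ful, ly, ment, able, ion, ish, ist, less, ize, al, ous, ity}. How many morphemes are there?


Segmenting 'unreadly' against the inventory:
  'un' -> prefix (morpheme 1)
  'read' -> root (morpheme 2)
  'ly' -> suffix (morpheme 3)
Total morphemes: 3

3


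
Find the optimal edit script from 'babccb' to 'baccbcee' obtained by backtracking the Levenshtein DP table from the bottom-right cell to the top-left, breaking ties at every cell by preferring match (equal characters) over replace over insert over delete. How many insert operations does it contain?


Edit distance = 4. Backtracking from cell (6, 8) with preference match > replace > insert > delete,
then listing the resulting alignment 'babccb' -> 'baccbcee' left to right:
  Step 1: keep 'b'
  Step 2: keep 'a'
  Step 3: insert 'c' [insertion #1]
  Step 4: insert 'c' [insertion #2]
  Step 5: keep 'b'
  Step 6: keep 'c'
  Step 7: replace c->e
  Step 8: replace b->e
Total insertions: 2

2


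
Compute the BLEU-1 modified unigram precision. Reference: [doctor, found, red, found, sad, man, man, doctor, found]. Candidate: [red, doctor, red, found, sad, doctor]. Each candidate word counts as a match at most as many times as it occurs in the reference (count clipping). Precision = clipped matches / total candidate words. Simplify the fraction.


Reference word counts: {'doctor': 2, 'found': 3, 'man': 2, 'red': 1, 'sad': 1}
Checking each candidate word (with clipping):
  'red' -> in reference (ref count 1, used 1/1) -> match (matches: 1)
  'doctor' -> in reference (ref count 2, used 1/2) -> match (matches: 2)
  'red' -> ref count 1 already used up (1/1) -> clipped, no match (matches: 2)
  'found' -> in reference (ref count 3, used 1/3) -> match (matches: 3)
  'sad' -> in reference (ref count 1, used 1/1) -> match (matches: 4)
  'doctor' -> in reference (ref count 2, used 2/2) -> match (matches: 5)
Clipped matches: 5, Candidate length: 6
Precision = 5/6

5/6


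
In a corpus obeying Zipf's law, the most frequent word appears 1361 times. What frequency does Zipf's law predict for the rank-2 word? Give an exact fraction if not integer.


Zipf's law: freq(rank) = f1 / rank
f1 = 1361, rank = 2
freq = 1361 / 2
GCD(1361, 2) = 1
Simplified: 1361/2

1361/2


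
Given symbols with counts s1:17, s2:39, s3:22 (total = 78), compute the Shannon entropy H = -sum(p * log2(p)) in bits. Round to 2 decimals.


Computing entropy H = -sum(p_i * log2(p_i)):
  s1: p = 17/78 = 0.2179, -p*log2(p) = 0.4790
  s2: p = 39/78 = 0.5000, -p*log2(p) = 0.5000
  s3: p = 22/78 = 0.2821, -p*log2(p) = 0.5150
H = sum of terms = 1.4940
Rounded to 2 decimals: 1.49

1.49


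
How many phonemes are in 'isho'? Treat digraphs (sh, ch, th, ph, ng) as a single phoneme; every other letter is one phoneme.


Parsing 'isho' greedily, digraphs first:
  'i' -> vowel phoneme (phonemes so far: 1)
  'sh' -> digraph (1 consonant phoneme) (phonemes so far: 2)
  'o' -> vowel phoneme (phonemes so far: 3)
Total phonemes: 3

3


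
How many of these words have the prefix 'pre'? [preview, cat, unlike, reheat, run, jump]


Checking each word for prefix 'pre':
  'preview' -> YES, starts with 'pre' (count: 1)
  'cat' -> no (count: 1)
  'unlike' -> no (count: 1)
  'reheat' -> no (count: 1)
  'run' -> no (count: 1)
  'jump' -> no (count: 1)
Total with prefix 'pre': 1

1


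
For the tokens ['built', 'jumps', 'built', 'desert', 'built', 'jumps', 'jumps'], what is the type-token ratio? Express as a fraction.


Tokens: 7
Unique types: ('built', 'desert', 'jumps') = 3
TTR = 3/7
Already in lowest terms.

3/7


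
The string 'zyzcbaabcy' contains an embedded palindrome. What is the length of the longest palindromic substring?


Scanning 'zyzcbaabcy' for palindromic substrings.
Substring at positions 3-8: 'cbaabc'.
Check: reverse('cbaabc') = 'cbaabc' -> palindrome confirmed.
Neighbouring characters ('z' / 'y') break symmetry, so it cannot extend further.
No longer palindromic substring exists; longest length = 6

6


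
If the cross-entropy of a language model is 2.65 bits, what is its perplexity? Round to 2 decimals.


Perplexity formula: PP = 2^H
H = 2.65
PP = 2^2.65
Decompose: 2^2.65 = 2^2 * 2^0.65
2^2 = 4, 2^0.65 ~ 1.5691682
PP ~ 4 * 1.5691682 = 6.2766728
Rounded to 2 decimals: 6.28

6.28


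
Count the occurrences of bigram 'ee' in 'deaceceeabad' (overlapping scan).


Scanning 'deaceceeabad' for bigram 'ee':
  Position 0: 'de' -> no
  Position 1: 'ea' -> no
  Position 2: 'ac' -> no
  Position 3: 'ce' -> no
  Position 4: 'ec' -> no
  Position 5: 'ce' -> no
  Position 6: 'ee' -> MATCH
  Position 7: 'ea' -> no
  Position 8: 'ab' -> no
  Position 9: 'ba' -> no
  Position 10: 'ad' -> no
Total matches: 1

1


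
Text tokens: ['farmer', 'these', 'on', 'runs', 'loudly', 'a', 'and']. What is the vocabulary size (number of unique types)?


Listing all tokens and tracking unique types:
  Token 1: 'farmer' -> NEW (unique so far: 1)
  Token 2: 'these' -> NEW (unique so far: 2)
  Token 3: 'on' -> NEW (unique so far: 3)
  Token 4: 'runs' -> NEW (unique so far: 4)
  Token 5: 'loudly' -> NEW (unique so far: 5)
  Token 6: 'a' -> NEW (unique so far: 6)
  Token 7: 'and' -> NEW (unique so far: 7)
Unique types: ('a', 'and', 'farmer', 'loudly', 'on', 'runs', 'these')
Vocabulary size: 7

7


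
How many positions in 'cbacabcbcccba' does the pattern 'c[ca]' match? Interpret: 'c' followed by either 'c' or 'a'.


Pattern: c[ca] means 'c' followed by either 'c' or 'a'.
Scanning 'cbacabcbcccba' position-by-position:
  Pos 0: window 'cb' -> no
  Pos 1: window 'ba' -> no
  Pos 2: window 'ac' -> no
  Pos 3: window 'ca' -> MATCH
  Pos 4: window 'ab' -> no
  Pos 5: window 'bc' -> no
  Pos 6: window 'cb' -> no
  Pos 7: window 'bc' -> no
  Pos 8: window 'cc' -> MATCH
  Pos 9: window 'cc' -> MATCH
  Pos 10: window 'cb' -> no
  Pos 11: window 'ba' -> no
  Pos 12: window 'a' -> no
Total matches: 3

3


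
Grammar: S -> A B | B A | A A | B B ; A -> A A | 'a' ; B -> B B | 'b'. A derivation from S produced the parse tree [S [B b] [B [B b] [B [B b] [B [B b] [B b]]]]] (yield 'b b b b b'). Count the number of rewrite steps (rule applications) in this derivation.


Every bracketed nonterminal node [X ...] in the tree is produced by exactly one rule application.
Reading the tree off as a leftmost derivation:
  Step 1: S  =>  B B   (applied S -> B B)
  Step 2: B B  =>  b B   (applied B -> b)
  Step 3: b B  =>  b B B   (applied B -> B B)
  Step 4: b B B  =>  b b B   (applied B -> b)
  Step 5: b b B  =>  b b B B   (applied B -> B B)
  Step 6: b b B B  =>  b b b B   (applied B -> b)
  Step 7: b b b B  =>  b b b B B   (applied B -> B B)
  Step 8: b b b B B  =>  b b b b B   (applied B -> b)
  Step 9: b b b b B  =>  b b b b b   (applied B -> b)
Final yield: b b b b b
Total rewrite steps: 9

9


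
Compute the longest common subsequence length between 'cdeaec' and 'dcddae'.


DP table for LCS of 'cdeaec' and 'dcddae':
       d  c  d  d  a  e
    0  0  0  0  0  0  0
  c 0  0  1  1  1  1  1
  d 0  1  1  2  2  2  2
  e 0  1  1  2  2  2  3
  a 0  1  1  2  2  3  3
  e 0  1  1  2  2  3  4
  c 0  1  2  2  2  3  4
LCS: 'cdae'
LCS length = 4

4
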